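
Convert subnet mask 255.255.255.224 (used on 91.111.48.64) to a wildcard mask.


Subnet mask: 255.255.255.224
Wildcard = 255.255.255.255 - subnet mask
255 - 255 = 0
255 - 255 = 0
255 - 255 = 0
255 - 224 = 31
Wildcard: 0.0.0.31


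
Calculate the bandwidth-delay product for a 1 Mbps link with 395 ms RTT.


BDP = bandwidth * RTT
= 1 Mbps * 395 ms
= 1 * 1e6 * 395 / 1000 bits
= 395000 bits
= 49375 bytes
= 48.2178 KB
BDP = 395000 bits (49375 bytes)


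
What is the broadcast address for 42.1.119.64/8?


Network: 42.0.0.0/8
Host bits = 24
Set all host bits to 1:
Broadcast: 42.255.255.255


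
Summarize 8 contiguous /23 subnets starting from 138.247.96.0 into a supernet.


Original prefix: /23
Number of subnets: 8 = 2^3
New prefix = 23 - 3 = 20
Supernet: 138.247.96.0/20


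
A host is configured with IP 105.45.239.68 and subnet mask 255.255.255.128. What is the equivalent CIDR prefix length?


Binary: 11111111.11111111.11111111.10000000
Count leading 1s
Prefix: /25


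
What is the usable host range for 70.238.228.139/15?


Network: 70.238.0.0
Broadcast: 70.239.255.255
First usable = network + 1
Last usable = broadcast - 1
Range: 70.238.0.1 to 70.239.255.254


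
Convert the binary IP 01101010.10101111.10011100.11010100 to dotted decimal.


01101010 = 106
10101111 = 175
10011100 = 156
11010100 = 212
IP: 106.175.156.212


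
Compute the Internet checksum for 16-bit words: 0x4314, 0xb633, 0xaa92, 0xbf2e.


Sum all words (with carry folding):
+ 0x4314 = 0x4314
+ 0xb633 = 0xf947
+ 0xaa92 = 0xa3da
+ 0xbf2e = 0x6309
One's complement: ~0x6309
Checksum = 0x9cf6


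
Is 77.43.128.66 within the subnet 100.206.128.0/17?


Subnet network: 100.206.128.0
Test IP AND mask: 77.43.128.0
No, 77.43.128.66 is not in 100.206.128.0/17


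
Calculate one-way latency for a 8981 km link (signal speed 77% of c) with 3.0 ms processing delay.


Speed = 0.77 * 3e5 km/s = 231000 km/s
Propagation delay = 8981 / 231000 = 0.0389 s = 38.8788 ms
Processing delay = 3.0 ms
Total one-way latency = 41.8788 ms


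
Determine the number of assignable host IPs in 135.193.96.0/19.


Host bits = 32 - 19 = 13
Total addresses = 2^13 = 8192
Usable = total - 2 (network and broadcast)
Usable hosts: 8190


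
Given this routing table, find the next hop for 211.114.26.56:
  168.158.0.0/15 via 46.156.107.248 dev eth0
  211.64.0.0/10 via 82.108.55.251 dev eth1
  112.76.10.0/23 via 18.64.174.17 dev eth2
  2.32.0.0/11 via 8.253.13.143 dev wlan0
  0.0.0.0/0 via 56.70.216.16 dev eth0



Longest prefix match for 211.114.26.56:
  /15 168.158.0.0: no
  /10 211.64.0.0: MATCH
  /23 112.76.10.0: no
  /11 2.32.0.0: no
  /0 0.0.0.0: MATCH
Selected: next-hop 82.108.55.251 via eth1 (matched /10)


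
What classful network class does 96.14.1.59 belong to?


First octet: 96
Binary: 01100000
0xxxxxxx -> Class A (1-126)
Class A, default mask 255.0.0.0 (/8)


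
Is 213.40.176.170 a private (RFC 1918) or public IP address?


RFC 1918 private ranges:
  10.0.0.0/8 (10.0.0.0 - 10.255.255.255)
  172.16.0.0/12 (172.16.0.0 - 172.31.255.255)
  192.168.0.0/16 (192.168.0.0 - 192.168.255.255)
Public (not in any RFC 1918 range)


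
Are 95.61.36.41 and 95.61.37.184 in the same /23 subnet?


Mask: 255.255.254.0
95.61.36.41 AND mask = 95.61.36.0
95.61.37.184 AND mask = 95.61.36.0
Yes, same subnet (95.61.36.0)


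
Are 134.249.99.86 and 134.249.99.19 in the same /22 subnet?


Mask: 255.255.252.0
134.249.99.86 AND mask = 134.249.96.0
134.249.99.19 AND mask = 134.249.96.0
Yes, same subnet (134.249.96.0)


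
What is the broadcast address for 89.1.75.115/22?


Network: 89.1.72.0/22
Host bits = 10
Set all host bits to 1:
Broadcast: 89.1.75.255


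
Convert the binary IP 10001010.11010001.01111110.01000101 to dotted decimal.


10001010 = 138
11010001 = 209
01111110 = 126
01000101 = 69
IP: 138.209.126.69


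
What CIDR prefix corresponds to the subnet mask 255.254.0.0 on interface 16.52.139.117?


Binary: 11111111.11111110.00000000.00000000
Count leading 1s
Prefix: /15


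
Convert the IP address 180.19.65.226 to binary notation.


180 = 10110100
19 = 00010011
65 = 01000001
226 = 11100010
Binary: 10110100.00010011.01000001.11100010


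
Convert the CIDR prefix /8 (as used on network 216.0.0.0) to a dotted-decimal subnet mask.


/8 means 8 network bits, 24 host bits
Binary: 11111111000000000000000000000000
Mask: 255.0.0.0


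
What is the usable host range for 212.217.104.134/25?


Network: 212.217.104.128
Broadcast: 212.217.104.255
First usable = network + 1
Last usable = broadcast - 1
Range: 212.217.104.129 to 212.217.104.254


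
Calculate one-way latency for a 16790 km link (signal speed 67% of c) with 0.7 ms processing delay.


Speed = 0.67 * 3e5 km/s = 201000 km/s
Propagation delay = 16790 / 201000 = 0.0835 s = 83.5323 ms
Processing delay = 0.7 ms
Total one-way latency = 84.2323 ms


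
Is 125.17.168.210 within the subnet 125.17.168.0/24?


Subnet network: 125.17.168.0
Test IP AND mask: 125.17.168.0
Yes, 125.17.168.210 is in 125.17.168.0/24


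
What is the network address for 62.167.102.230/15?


IP:   00111110.10100111.01100110.11100110
Mask: 11111111.11111110.00000000.00000000
AND operation:
Net:  00111110.10100110.00000000.00000000
Network: 62.166.0.0/15


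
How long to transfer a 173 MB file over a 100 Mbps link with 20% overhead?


Effective throughput = 100 * (1 - 20/100) = 80 Mbps
File size in Mb = 173 * 8 = 1384 Mb
Time = 1384 / 80
Time = 17.3 seconds


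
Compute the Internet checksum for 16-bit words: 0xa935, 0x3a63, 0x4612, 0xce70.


Sum all words (with carry folding):
+ 0xa935 = 0xa935
+ 0x3a63 = 0xe398
+ 0x4612 = 0x29ab
+ 0xce70 = 0xf81b
One's complement: ~0xf81b
Checksum = 0x07e4


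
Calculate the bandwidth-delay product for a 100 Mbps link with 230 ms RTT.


BDP = bandwidth * RTT
= 100 Mbps * 230 ms
= 100 * 1e6 * 230 / 1000 bits
= 23000000 bits
= 2875000 bytes
= 2807.6172 KB
BDP = 23000000 bits (2875000 bytes)


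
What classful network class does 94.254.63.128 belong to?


First octet: 94
Binary: 01011110
0xxxxxxx -> Class A (1-126)
Class A, default mask 255.0.0.0 (/8)


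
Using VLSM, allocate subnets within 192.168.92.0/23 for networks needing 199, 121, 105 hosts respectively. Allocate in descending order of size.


199 hosts -> /24 (254 usable): 192.168.92.0/24
121 hosts -> /25 (126 usable): 192.168.93.0/25
105 hosts -> /25 (126 usable): 192.168.93.128/25
Allocation: 192.168.92.0/24 (199 hosts, 254 usable); 192.168.93.0/25 (121 hosts, 126 usable); 192.168.93.128/25 (105 hosts, 126 usable)


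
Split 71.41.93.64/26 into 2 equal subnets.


New prefix = 26 + 1 = 27
Each subnet has 32 addresses
  71.41.93.64/27
  71.41.93.96/27
Subnets: 71.41.93.64/27, 71.41.93.96/27


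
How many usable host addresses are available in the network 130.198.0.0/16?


Host bits = 32 - 16 = 16
Total addresses = 2^16 = 65536
Usable = total - 2 (network and broadcast)
Usable hosts: 65534


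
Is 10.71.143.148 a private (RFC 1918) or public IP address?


RFC 1918 private ranges:
  10.0.0.0/8 (10.0.0.0 - 10.255.255.255)
  172.16.0.0/12 (172.16.0.0 - 172.31.255.255)
  192.168.0.0/16 (192.168.0.0 - 192.168.255.255)
Private (in 10.0.0.0/8)


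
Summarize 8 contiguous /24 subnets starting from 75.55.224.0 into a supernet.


Original prefix: /24
Number of subnets: 8 = 2^3
New prefix = 24 - 3 = 21
Supernet: 75.55.224.0/21


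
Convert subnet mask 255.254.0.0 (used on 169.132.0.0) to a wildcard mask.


Subnet mask: 255.254.0.0
Wildcard = 255.255.255.255 - subnet mask
255 - 255 = 0
255 - 254 = 1
255 - 0 = 255
255 - 0 = 255
Wildcard: 0.1.255.255


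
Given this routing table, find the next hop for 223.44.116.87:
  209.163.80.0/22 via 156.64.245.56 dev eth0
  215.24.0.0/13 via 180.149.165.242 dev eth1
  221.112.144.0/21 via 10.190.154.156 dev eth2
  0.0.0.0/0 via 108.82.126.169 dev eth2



Longest prefix match for 223.44.116.87:
  /22 209.163.80.0: no
  /13 215.24.0.0: no
  /21 221.112.144.0: no
  /0 0.0.0.0: MATCH
Selected: next-hop 108.82.126.169 via eth2 (matched /0)


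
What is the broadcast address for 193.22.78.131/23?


Network: 193.22.78.0/23
Host bits = 9
Set all host bits to 1:
Broadcast: 193.22.79.255


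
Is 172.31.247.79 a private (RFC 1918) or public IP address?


RFC 1918 private ranges:
  10.0.0.0/8 (10.0.0.0 - 10.255.255.255)
  172.16.0.0/12 (172.16.0.0 - 172.31.255.255)
  192.168.0.0/16 (192.168.0.0 - 192.168.255.255)
Private (in 172.16.0.0/12)


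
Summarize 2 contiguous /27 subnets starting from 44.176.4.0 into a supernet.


Original prefix: /27
Number of subnets: 2 = 2^1
New prefix = 27 - 1 = 26
Supernet: 44.176.4.0/26


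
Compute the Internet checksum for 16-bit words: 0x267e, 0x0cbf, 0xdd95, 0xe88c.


Sum all words (with carry folding):
+ 0x267e = 0x267e
+ 0x0cbf = 0x333d
+ 0xdd95 = 0x10d3
+ 0xe88c = 0xf95f
One's complement: ~0xf95f
Checksum = 0x06a0


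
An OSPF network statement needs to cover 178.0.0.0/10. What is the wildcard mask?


Subnet mask: 255.192.0.0
Wildcard = 255.255.255.255 - subnet mask
255 - 255 = 0
255 - 192 = 63
255 - 0 = 255
255 - 0 = 255
Wildcard: 0.63.255.255


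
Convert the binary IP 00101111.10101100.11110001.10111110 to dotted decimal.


00101111 = 47
10101100 = 172
11110001 = 241
10111110 = 190
IP: 47.172.241.190


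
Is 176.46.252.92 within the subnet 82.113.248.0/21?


Subnet network: 82.113.248.0
Test IP AND mask: 176.46.248.0
No, 176.46.252.92 is not in 82.113.248.0/21


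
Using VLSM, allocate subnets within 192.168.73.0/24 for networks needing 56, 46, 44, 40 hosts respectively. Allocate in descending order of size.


56 hosts -> /26 (62 usable): 192.168.73.0/26
46 hosts -> /26 (62 usable): 192.168.73.64/26
44 hosts -> /26 (62 usable): 192.168.73.128/26
40 hosts -> /26 (62 usable): 192.168.73.192/26
Allocation: 192.168.73.0/26 (56 hosts, 62 usable); 192.168.73.64/26 (46 hosts, 62 usable); 192.168.73.128/26 (44 hosts, 62 usable); 192.168.73.192/26 (40 hosts, 62 usable)


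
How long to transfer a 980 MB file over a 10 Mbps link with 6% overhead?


Effective throughput = 10 * (1 - 6/100) = 9.4 Mbps
File size in Mb = 980 * 8 = 7840 Mb
Time = 7840 / 9.4
Time = 834.0426 seconds


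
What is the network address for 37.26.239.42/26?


IP:   00100101.00011010.11101111.00101010
Mask: 11111111.11111111.11111111.11000000
AND operation:
Net:  00100101.00011010.11101111.00000000
Network: 37.26.239.0/26


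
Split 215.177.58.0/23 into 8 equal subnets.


New prefix = 23 + 3 = 26
Each subnet has 64 addresses
  215.177.58.0/26
  215.177.58.64/26
  215.177.58.128/26
  215.177.58.192/26
  215.177.59.0/26
  215.177.59.64/26
  215.177.59.128/26
  215.177.59.192/26
Subnets: 215.177.58.0/26, 215.177.58.64/26, 215.177.58.128/26, 215.177.58.192/26, 215.177.59.0/26, 215.177.59.64/26, 215.177.59.128/26, 215.177.59.192/26


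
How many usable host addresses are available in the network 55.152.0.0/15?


Host bits = 32 - 15 = 17
Total addresses = 2^17 = 131072
Usable = total - 2 (network and broadcast)
Usable hosts: 131070


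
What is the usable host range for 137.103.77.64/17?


Network: 137.103.0.0
Broadcast: 137.103.127.255
First usable = network + 1
Last usable = broadcast - 1
Range: 137.103.0.1 to 137.103.127.254


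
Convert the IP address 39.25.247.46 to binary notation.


39 = 00100111
25 = 00011001
247 = 11110111
46 = 00101110
Binary: 00100111.00011001.11110111.00101110


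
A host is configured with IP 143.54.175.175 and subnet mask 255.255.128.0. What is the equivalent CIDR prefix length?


Binary: 11111111.11111111.10000000.00000000
Count leading 1s
Prefix: /17


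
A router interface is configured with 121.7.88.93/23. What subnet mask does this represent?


/23 means 23 network bits, 9 host bits
Binary: 11111111111111111111111000000000
Mask: 255.255.254.0


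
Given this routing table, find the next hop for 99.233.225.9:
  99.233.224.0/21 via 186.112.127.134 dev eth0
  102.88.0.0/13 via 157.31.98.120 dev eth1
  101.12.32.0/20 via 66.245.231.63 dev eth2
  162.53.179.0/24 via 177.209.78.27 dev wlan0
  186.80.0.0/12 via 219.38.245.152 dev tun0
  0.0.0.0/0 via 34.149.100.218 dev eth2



Longest prefix match for 99.233.225.9:
  /21 99.233.224.0: MATCH
  /13 102.88.0.0: no
  /20 101.12.32.0: no
  /24 162.53.179.0: no
  /12 186.80.0.0: no
  /0 0.0.0.0: MATCH
Selected: next-hop 186.112.127.134 via eth0 (matched /21)


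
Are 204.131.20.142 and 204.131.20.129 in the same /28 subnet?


Mask: 255.255.255.240
204.131.20.142 AND mask = 204.131.20.128
204.131.20.129 AND mask = 204.131.20.128
Yes, same subnet (204.131.20.128)


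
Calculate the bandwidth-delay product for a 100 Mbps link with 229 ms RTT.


BDP = bandwidth * RTT
= 100 Mbps * 229 ms
= 100 * 1e6 * 229 / 1000 bits
= 22900000 bits
= 2862500 bytes
= 2795.4102 KB
BDP = 22900000 bits (2862500 bytes)


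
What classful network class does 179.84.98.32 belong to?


First octet: 179
Binary: 10110011
10xxxxxx -> Class B (128-191)
Class B, default mask 255.255.0.0 (/16)


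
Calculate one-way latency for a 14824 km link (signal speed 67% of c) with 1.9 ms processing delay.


Speed = 0.67 * 3e5 km/s = 201000 km/s
Propagation delay = 14824 / 201000 = 0.0738 s = 73.7512 ms
Processing delay = 1.9 ms
Total one-way latency = 75.6512 ms


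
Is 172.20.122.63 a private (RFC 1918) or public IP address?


RFC 1918 private ranges:
  10.0.0.0/8 (10.0.0.0 - 10.255.255.255)
  172.16.0.0/12 (172.16.0.0 - 172.31.255.255)
  192.168.0.0/16 (192.168.0.0 - 192.168.255.255)
Private (in 172.16.0.0/12)


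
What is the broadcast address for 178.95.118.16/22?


Network: 178.95.116.0/22
Host bits = 10
Set all host bits to 1:
Broadcast: 178.95.119.255


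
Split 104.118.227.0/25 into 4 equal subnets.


New prefix = 25 + 2 = 27
Each subnet has 32 addresses
  104.118.227.0/27
  104.118.227.32/27
  104.118.227.64/27
  104.118.227.96/27
Subnets: 104.118.227.0/27, 104.118.227.32/27, 104.118.227.64/27, 104.118.227.96/27


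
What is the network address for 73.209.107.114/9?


IP:   01001001.11010001.01101011.01110010
Mask: 11111111.10000000.00000000.00000000
AND operation:
Net:  01001001.10000000.00000000.00000000
Network: 73.128.0.0/9


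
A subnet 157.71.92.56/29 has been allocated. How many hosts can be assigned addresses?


Host bits = 32 - 29 = 3
Total addresses = 2^3 = 8
Usable = total - 2 (network and broadcast)
Usable hosts: 6


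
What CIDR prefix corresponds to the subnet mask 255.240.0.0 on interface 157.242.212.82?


Binary: 11111111.11110000.00000000.00000000
Count leading 1s
Prefix: /12


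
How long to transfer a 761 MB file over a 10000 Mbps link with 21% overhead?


Effective throughput = 10000 * (1 - 21/100) = 7900 Mbps
File size in Mb = 761 * 8 = 6088 Mb
Time = 6088 / 7900
Time = 0.7706 seconds


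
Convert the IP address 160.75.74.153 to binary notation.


160 = 10100000
75 = 01001011
74 = 01001010
153 = 10011001
Binary: 10100000.01001011.01001010.10011001


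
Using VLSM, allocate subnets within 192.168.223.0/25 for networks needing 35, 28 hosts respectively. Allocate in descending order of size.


35 hosts -> /26 (62 usable): 192.168.223.0/26
28 hosts -> /27 (30 usable): 192.168.223.64/27
Allocation: 192.168.223.0/26 (35 hosts, 62 usable); 192.168.223.64/27 (28 hosts, 30 usable)


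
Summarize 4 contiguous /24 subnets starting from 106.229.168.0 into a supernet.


Original prefix: /24
Number of subnets: 4 = 2^2
New prefix = 24 - 2 = 22
Supernet: 106.229.168.0/22


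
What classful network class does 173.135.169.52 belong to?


First octet: 173
Binary: 10101101
10xxxxxx -> Class B (128-191)
Class B, default mask 255.255.0.0 (/16)


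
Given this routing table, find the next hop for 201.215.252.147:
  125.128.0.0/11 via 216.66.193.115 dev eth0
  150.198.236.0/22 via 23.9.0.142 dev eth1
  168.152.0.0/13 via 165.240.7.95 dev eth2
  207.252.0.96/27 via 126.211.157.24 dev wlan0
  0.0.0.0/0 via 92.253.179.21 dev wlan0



Longest prefix match for 201.215.252.147:
  /11 125.128.0.0: no
  /22 150.198.236.0: no
  /13 168.152.0.0: no
  /27 207.252.0.96: no
  /0 0.0.0.0: MATCH
Selected: next-hop 92.253.179.21 via wlan0 (matched /0)


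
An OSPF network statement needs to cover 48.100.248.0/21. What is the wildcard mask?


Subnet mask: 255.255.248.0
Wildcard = 255.255.255.255 - subnet mask
255 - 255 = 0
255 - 255 = 0
255 - 248 = 7
255 - 0 = 255
Wildcard: 0.0.7.255


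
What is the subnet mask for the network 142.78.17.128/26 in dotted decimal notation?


/26 means 26 network bits, 6 host bits
Binary: 11111111111111111111111111000000
Mask: 255.255.255.192


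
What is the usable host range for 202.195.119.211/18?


Network: 202.195.64.0
Broadcast: 202.195.127.255
First usable = network + 1
Last usable = broadcast - 1
Range: 202.195.64.1 to 202.195.127.254


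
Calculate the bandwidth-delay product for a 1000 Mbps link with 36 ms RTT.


BDP = bandwidth * RTT
= 1000 Mbps * 36 ms
= 1000 * 1e6 * 36 / 1000 bits
= 36000000 bits
= 4500000 bytes
= 4394.5312 KB
BDP = 36000000 bits (4500000 bytes)


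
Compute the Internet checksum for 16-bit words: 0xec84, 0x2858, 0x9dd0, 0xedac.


Sum all words (with carry folding):
+ 0xec84 = 0xec84
+ 0x2858 = 0x14dd
+ 0x9dd0 = 0xb2ad
+ 0xedac = 0xa05a
One's complement: ~0xa05a
Checksum = 0x5fa5


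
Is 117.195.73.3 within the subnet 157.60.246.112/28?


Subnet network: 157.60.246.112
Test IP AND mask: 117.195.73.0
No, 117.195.73.3 is not in 157.60.246.112/28


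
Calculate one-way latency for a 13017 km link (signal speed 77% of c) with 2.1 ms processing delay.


Speed = 0.77 * 3e5 km/s = 231000 km/s
Propagation delay = 13017 / 231000 = 0.0564 s = 56.3506 ms
Processing delay = 2.1 ms
Total one-way latency = 58.4506 ms


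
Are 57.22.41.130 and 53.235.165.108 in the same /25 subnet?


Mask: 255.255.255.128
57.22.41.130 AND mask = 57.22.41.128
53.235.165.108 AND mask = 53.235.165.0
No, different subnets (57.22.41.128 vs 53.235.165.0)


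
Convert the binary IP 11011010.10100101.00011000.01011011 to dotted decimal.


11011010 = 218
10100101 = 165
00011000 = 24
01011011 = 91
IP: 218.165.24.91


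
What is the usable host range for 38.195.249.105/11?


Network: 38.192.0.0
Broadcast: 38.223.255.255
First usable = network + 1
Last usable = broadcast - 1
Range: 38.192.0.1 to 38.223.255.254


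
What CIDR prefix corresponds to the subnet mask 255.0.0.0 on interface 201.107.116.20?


Binary: 11111111.00000000.00000000.00000000
Count leading 1s
Prefix: /8


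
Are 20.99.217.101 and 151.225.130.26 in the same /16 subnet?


Mask: 255.255.0.0
20.99.217.101 AND mask = 20.99.0.0
151.225.130.26 AND mask = 151.225.0.0
No, different subnets (20.99.0.0 vs 151.225.0.0)


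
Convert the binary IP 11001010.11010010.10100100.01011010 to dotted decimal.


11001010 = 202
11010010 = 210
10100100 = 164
01011010 = 90
IP: 202.210.164.90


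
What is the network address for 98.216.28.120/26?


IP:   01100010.11011000.00011100.01111000
Mask: 11111111.11111111.11111111.11000000
AND operation:
Net:  01100010.11011000.00011100.01000000
Network: 98.216.28.64/26


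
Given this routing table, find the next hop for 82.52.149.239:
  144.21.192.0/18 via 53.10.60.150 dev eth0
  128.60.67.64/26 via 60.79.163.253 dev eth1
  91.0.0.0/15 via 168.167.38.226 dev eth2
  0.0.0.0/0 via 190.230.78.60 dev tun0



Longest prefix match for 82.52.149.239:
  /18 144.21.192.0: no
  /26 128.60.67.64: no
  /15 91.0.0.0: no
  /0 0.0.0.0: MATCH
Selected: next-hop 190.230.78.60 via tun0 (matched /0)


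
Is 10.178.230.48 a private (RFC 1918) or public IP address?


RFC 1918 private ranges:
  10.0.0.0/8 (10.0.0.0 - 10.255.255.255)
  172.16.0.0/12 (172.16.0.0 - 172.31.255.255)
  192.168.0.0/16 (192.168.0.0 - 192.168.255.255)
Private (in 10.0.0.0/8)


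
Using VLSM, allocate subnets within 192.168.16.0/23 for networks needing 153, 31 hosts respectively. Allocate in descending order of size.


153 hosts -> /24 (254 usable): 192.168.16.0/24
31 hosts -> /26 (62 usable): 192.168.17.0/26
Allocation: 192.168.16.0/24 (153 hosts, 254 usable); 192.168.17.0/26 (31 hosts, 62 usable)


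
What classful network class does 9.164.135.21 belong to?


First octet: 9
Binary: 00001001
0xxxxxxx -> Class A (1-126)
Class A, default mask 255.0.0.0 (/8)


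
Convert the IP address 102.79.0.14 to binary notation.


102 = 01100110
79 = 01001111
0 = 00000000
14 = 00001110
Binary: 01100110.01001111.00000000.00001110


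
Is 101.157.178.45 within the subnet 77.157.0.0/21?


Subnet network: 77.157.0.0
Test IP AND mask: 101.157.176.0
No, 101.157.178.45 is not in 77.157.0.0/21


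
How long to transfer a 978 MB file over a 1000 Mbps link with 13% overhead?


Effective throughput = 1000 * (1 - 13/100) = 870 Mbps
File size in Mb = 978 * 8 = 7824 Mb
Time = 7824 / 870
Time = 8.9931 seconds


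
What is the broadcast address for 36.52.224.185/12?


Network: 36.48.0.0/12
Host bits = 20
Set all host bits to 1:
Broadcast: 36.63.255.255


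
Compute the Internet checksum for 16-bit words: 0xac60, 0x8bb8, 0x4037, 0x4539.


Sum all words (with carry folding):
+ 0xac60 = 0xac60
+ 0x8bb8 = 0x3819
+ 0x4037 = 0x7850
+ 0x4539 = 0xbd89
One's complement: ~0xbd89
Checksum = 0x4276


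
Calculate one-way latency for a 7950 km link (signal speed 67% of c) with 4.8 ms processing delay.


Speed = 0.67 * 3e5 km/s = 201000 km/s
Propagation delay = 7950 / 201000 = 0.0396 s = 39.5522 ms
Processing delay = 4.8 ms
Total one-way latency = 44.3522 ms


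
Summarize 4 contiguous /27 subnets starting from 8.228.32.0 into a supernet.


Original prefix: /27
Number of subnets: 4 = 2^2
New prefix = 27 - 2 = 25
Supernet: 8.228.32.0/25


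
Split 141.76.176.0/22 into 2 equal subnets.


New prefix = 22 + 1 = 23
Each subnet has 512 addresses
  141.76.176.0/23
  141.76.178.0/23
Subnets: 141.76.176.0/23, 141.76.178.0/23


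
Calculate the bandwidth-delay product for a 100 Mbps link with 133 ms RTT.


BDP = bandwidth * RTT
= 100 Mbps * 133 ms
= 100 * 1e6 * 133 / 1000 bits
= 13300000 bits
= 1662500 bytes
= 1623.5352 KB
BDP = 13300000 bits (1662500 bytes)


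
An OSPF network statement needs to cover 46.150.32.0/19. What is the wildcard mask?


Subnet mask: 255.255.224.0
Wildcard = 255.255.255.255 - subnet mask
255 - 255 = 0
255 - 255 = 0
255 - 224 = 31
255 - 0 = 255
Wildcard: 0.0.31.255


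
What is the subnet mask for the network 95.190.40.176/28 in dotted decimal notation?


/28 means 28 network bits, 4 host bits
Binary: 11111111111111111111111111110000
Mask: 255.255.255.240


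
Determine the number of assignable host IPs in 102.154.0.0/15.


Host bits = 32 - 15 = 17
Total addresses = 2^17 = 131072
Usable = total - 2 (network and broadcast)
Usable hosts: 131070


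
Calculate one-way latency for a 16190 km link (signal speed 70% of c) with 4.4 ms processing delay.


Speed = 0.7 * 3e5 km/s = 210000 km/s
Propagation delay = 16190 / 210000 = 0.0771 s = 77.0952 ms
Processing delay = 4.4 ms
Total one-way latency = 81.4952 ms


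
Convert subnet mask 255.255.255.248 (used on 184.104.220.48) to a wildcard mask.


Subnet mask: 255.255.255.248
Wildcard = 255.255.255.255 - subnet mask
255 - 255 = 0
255 - 255 = 0
255 - 255 = 0
255 - 248 = 7
Wildcard: 0.0.0.7


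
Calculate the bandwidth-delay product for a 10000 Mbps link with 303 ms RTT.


BDP = bandwidth * RTT
= 10000 Mbps * 303 ms
= 10000 * 1e6 * 303 / 1000 bits
= 3030000000 bits
= 378750000 bytes
= 369873.0469 KB
BDP = 3030000000 bits (378750000 bytes)


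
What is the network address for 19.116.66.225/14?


IP:   00010011.01110100.01000010.11100001
Mask: 11111111.11111100.00000000.00000000
AND operation:
Net:  00010011.01110100.00000000.00000000
Network: 19.116.0.0/14


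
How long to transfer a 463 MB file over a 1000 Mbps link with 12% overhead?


Effective throughput = 1000 * (1 - 12/100) = 880 Mbps
File size in Mb = 463 * 8 = 3704 Mb
Time = 3704 / 880
Time = 4.2091 seconds


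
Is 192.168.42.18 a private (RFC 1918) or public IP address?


RFC 1918 private ranges:
  10.0.0.0/8 (10.0.0.0 - 10.255.255.255)
  172.16.0.0/12 (172.16.0.0 - 172.31.255.255)
  192.168.0.0/16 (192.168.0.0 - 192.168.255.255)
Private (in 192.168.0.0/16)


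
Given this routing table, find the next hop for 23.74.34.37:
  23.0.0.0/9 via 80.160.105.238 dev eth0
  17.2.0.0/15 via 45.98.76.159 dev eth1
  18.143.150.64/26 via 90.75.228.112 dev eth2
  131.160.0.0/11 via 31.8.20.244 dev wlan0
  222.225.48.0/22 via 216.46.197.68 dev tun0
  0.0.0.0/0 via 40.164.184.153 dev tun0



Longest prefix match for 23.74.34.37:
  /9 23.0.0.0: MATCH
  /15 17.2.0.0: no
  /26 18.143.150.64: no
  /11 131.160.0.0: no
  /22 222.225.48.0: no
  /0 0.0.0.0: MATCH
Selected: next-hop 80.160.105.238 via eth0 (matched /9)


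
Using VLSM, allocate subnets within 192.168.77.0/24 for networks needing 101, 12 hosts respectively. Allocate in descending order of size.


101 hosts -> /25 (126 usable): 192.168.77.0/25
12 hosts -> /28 (14 usable): 192.168.77.128/28
Allocation: 192.168.77.0/25 (101 hosts, 126 usable); 192.168.77.128/28 (12 hosts, 14 usable)


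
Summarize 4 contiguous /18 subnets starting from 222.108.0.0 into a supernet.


Original prefix: /18
Number of subnets: 4 = 2^2
New prefix = 18 - 2 = 16
Supernet: 222.108.0.0/16


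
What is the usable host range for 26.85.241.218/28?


Network: 26.85.241.208
Broadcast: 26.85.241.223
First usable = network + 1
Last usable = broadcast - 1
Range: 26.85.241.209 to 26.85.241.222


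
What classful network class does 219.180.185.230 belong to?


First octet: 219
Binary: 11011011
110xxxxx -> Class C (192-223)
Class C, default mask 255.255.255.0 (/24)


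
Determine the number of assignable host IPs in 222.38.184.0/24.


Host bits = 32 - 24 = 8
Total addresses = 2^8 = 256
Usable = total - 2 (network and broadcast)
Usable hosts: 254


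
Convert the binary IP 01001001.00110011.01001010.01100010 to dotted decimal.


01001001 = 73
00110011 = 51
01001010 = 74
01100010 = 98
IP: 73.51.74.98


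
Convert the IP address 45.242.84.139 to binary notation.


45 = 00101101
242 = 11110010
84 = 01010100
139 = 10001011
Binary: 00101101.11110010.01010100.10001011


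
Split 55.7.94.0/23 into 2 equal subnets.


New prefix = 23 + 1 = 24
Each subnet has 256 addresses
  55.7.94.0/24
  55.7.95.0/24
Subnets: 55.7.94.0/24, 55.7.95.0/24


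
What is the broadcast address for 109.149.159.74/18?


Network: 109.149.128.0/18
Host bits = 14
Set all host bits to 1:
Broadcast: 109.149.191.255


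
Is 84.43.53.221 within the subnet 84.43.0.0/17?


Subnet network: 84.43.0.0
Test IP AND mask: 84.43.0.0
Yes, 84.43.53.221 is in 84.43.0.0/17


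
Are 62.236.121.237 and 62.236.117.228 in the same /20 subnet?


Mask: 255.255.240.0
62.236.121.237 AND mask = 62.236.112.0
62.236.117.228 AND mask = 62.236.112.0
Yes, same subnet (62.236.112.0)


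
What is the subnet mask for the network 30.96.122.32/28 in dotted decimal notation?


/28 means 28 network bits, 4 host bits
Binary: 11111111111111111111111111110000
Mask: 255.255.255.240


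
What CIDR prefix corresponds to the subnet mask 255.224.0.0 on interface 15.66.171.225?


Binary: 11111111.11100000.00000000.00000000
Count leading 1s
Prefix: /11


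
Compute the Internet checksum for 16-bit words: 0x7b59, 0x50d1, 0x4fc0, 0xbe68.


Sum all words (with carry folding):
+ 0x7b59 = 0x7b59
+ 0x50d1 = 0xcc2a
+ 0x4fc0 = 0x1beb
+ 0xbe68 = 0xda53
One's complement: ~0xda53
Checksum = 0x25ac


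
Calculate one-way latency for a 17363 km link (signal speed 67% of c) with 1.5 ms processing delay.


Speed = 0.67 * 3e5 km/s = 201000 km/s
Propagation delay = 17363 / 201000 = 0.0864 s = 86.3831 ms
Processing delay = 1.5 ms
Total one-way latency = 87.8831 ms


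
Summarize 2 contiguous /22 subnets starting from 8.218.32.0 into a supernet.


Original prefix: /22
Number of subnets: 2 = 2^1
New prefix = 22 - 1 = 21
Supernet: 8.218.32.0/21


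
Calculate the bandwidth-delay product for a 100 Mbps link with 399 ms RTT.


BDP = bandwidth * RTT
= 100 Mbps * 399 ms
= 100 * 1e6 * 399 / 1000 bits
= 39900000 bits
= 4987500 bytes
= 4870.6055 KB
BDP = 39900000 bits (4987500 bytes)


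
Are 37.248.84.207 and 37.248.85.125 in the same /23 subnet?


Mask: 255.255.254.0
37.248.84.207 AND mask = 37.248.84.0
37.248.85.125 AND mask = 37.248.84.0
Yes, same subnet (37.248.84.0)


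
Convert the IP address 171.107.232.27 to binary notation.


171 = 10101011
107 = 01101011
232 = 11101000
27 = 00011011
Binary: 10101011.01101011.11101000.00011011


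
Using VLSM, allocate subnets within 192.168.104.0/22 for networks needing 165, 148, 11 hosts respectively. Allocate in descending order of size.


165 hosts -> /24 (254 usable): 192.168.104.0/24
148 hosts -> /24 (254 usable): 192.168.105.0/24
11 hosts -> /28 (14 usable): 192.168.106.0/28
Allocation: 192.168.104.0/24 (165 hosts, 254 usable); 192.168.105.0/24 (148 hosts, 254 usable); 192.168.106.0/28 (11 hosts, 14 usable)


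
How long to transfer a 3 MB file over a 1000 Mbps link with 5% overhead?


Effective throughput = 1000 * (1 - 5/100) = 950 Mbps
File size in Mb = 3 * 8 = 24 Mb
Time = 24 / 950
Time = 0.0253 seconds


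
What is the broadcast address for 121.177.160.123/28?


Network: 121.177.160.112/28
Host bits = 4
Set all host bits to 1:
Broadcast: 121.177.160.127


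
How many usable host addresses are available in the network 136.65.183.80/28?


Host bits = 32 - 28 = 4
Total addresses = 2^4 = 16
Usable = total - 2 (network and broadcast)
Usable hosts: 14


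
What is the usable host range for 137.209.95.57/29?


Network: 137.209.95.56
Broadcast: 137.209.95.63
First usable = network + 1
Last usable = broadcast - 1
Range: 137.209.95.57 to 137.209.95.62


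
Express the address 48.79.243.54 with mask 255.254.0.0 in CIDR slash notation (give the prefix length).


Binary: 11111111.11111110.00000000.00000000
Count leading 1s
Prefix: /15


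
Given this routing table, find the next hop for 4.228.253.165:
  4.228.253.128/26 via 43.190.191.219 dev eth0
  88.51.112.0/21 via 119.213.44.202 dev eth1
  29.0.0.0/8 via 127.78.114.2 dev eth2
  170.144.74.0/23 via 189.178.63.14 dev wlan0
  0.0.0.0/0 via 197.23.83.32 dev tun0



Longest prefix match for 4.228.253.165:
  /26 4.228.253.128: MATCH
  /21 88.51.112.0: no
  /8 29.0.0.0: no
  /23 170.144.74.0: no
  /0 0.0.0.0: MATCH
Selected: next-hop 43.190.191.219 via eth0 (matched /26)


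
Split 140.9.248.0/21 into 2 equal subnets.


New prefix = 21 + 1 = 22
Each subnet has 1024 addresses
  140.9.248.0/22
  140.9.252.0/22
Subnets: 140.9.248.0/22, 140.9.252.0/22


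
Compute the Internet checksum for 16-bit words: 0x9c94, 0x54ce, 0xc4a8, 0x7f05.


Sum all words (with carry folding):
+ 0x9c94 = 0x9c94
+ 0x54ce = 0xf162
+ 0xc4a8 = 0xb60b
+ 0x7f05 = 0x3511
One's complement: ~0x3511
Checksum = 0xcaee


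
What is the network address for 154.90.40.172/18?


IP:   10011010.01011010.00101000.10101100
Mask: 11111111.11111111.11000000.00000000
AND operation:
Net:  10011010.01011010.00000000.00000000
Network: 154.90.0.0/18


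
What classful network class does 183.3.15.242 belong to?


First octet: 183
Binary: 10110111
10xxxxxx -> Class B (128-191)
Class B, default mask 255.255.0.0 (/16)


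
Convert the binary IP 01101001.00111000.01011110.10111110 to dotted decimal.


01101001 = 105
00111000 = 56
01011110 = 94
10111110 = 190
IP: 105.56.94.190


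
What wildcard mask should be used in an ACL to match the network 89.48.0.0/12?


Subnet mask: 255.240.0.0
Wildcard = 255.255.255.255 - subnet mask
255 - 255 = 0
255 - 240 = 15
255 - 0 = 255
255 - 0 = 255
Wildcard: 0.15.255.255


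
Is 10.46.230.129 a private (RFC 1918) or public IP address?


RFC 1918 private ranges:
  10.0.0.0/8 (10.0.0.0 - 10.255.255.255)
  172.16.0.0/12 (172.16.0.0 - 172.31.255.255)
  192.168.0.0/16 (192.168.0.0 - 192.168.255.255)
Private (in 10.0.0.0/8)


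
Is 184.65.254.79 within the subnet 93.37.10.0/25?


Subnet network: 93.37.10.0
Test IP AND mask: 184.65.254.0
No, 184.65.254.79 is not in 93.37.10.0/25


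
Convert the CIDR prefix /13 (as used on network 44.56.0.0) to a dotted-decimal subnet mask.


/13 means 13 network bits, 19 host bits
Binary: 11111111111110000000000000000000
Mask: 255.248.0.0


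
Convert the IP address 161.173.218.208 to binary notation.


161 = 10100001
173 = 10101101
218 = 11011010
208 = 11010000
Binary: 10100001.10101101.11011010.11010000


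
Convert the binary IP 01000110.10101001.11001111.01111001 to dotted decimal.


01000110 = 70
10101001 = 169
11001111 = 207
01111001 = 121
IP: 70.169.207.121


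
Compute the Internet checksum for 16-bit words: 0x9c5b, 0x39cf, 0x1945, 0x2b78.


Sum all words (with carry folding):
+ 0x9c5b = 0x9c5b
+ 0x39cf = 0xd62a
+ 0x1945 = 0xef6f
+ 0x2b78 = 0x1ae8
One's complement: ~0x1ae8
Checksum = 0xe517


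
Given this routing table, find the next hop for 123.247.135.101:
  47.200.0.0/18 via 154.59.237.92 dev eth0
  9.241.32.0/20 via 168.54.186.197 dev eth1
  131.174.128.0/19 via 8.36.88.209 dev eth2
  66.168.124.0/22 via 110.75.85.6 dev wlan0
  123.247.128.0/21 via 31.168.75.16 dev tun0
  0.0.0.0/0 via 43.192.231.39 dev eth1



Longest prefix match for 123.247.135.101:
  /18 47.200.0.0: no
  /20 9.241.32.0: no
  /19 131.174.128.0: no
  /22 66.168.124.0: no
  /21 123.247.128.0: MATCH
  /0 0.0.0.0: MATCH
Selected: next-hop 31.168.75.16 via tun0 (matched /21)


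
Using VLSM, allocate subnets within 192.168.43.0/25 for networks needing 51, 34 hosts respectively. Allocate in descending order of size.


51 hosts -> /26 (62 usable): 192.168.43.0/26
34 hosts -> /26 (62 usable): 192.168.43.64/26
Allocation: 192.168.43.0/26 (51 hosts, 62 usable); 192.168.43.64/26 (34 hosts, 62 usable)


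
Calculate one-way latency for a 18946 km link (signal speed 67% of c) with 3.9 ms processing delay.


Speed = 0.67 * 3e5 km/s = 201000 km/s
Propagation delay = 18946 / 201000 = 0.0943 s = 94.2587 ms
Processing delay = 3.9 ms
Total one-way latency = 98.1587 ms


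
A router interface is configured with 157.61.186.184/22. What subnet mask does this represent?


/22 means 22 network bits, 10 host bits
Binary: 11111111111111111111110000000000
Mask: 255.255.252.0


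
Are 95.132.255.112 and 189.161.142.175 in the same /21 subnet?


Mask: 255.255.248.0
95.132.255.112 AND mask = 95.132.248.0
189.161.142.175 AND mask = 189.161.136.0
No, different subnets (95.132.248.0 vs 189.161.136.0)


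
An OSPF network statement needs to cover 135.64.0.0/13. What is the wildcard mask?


Subnet mask: 255.248.0.0
Wildcard = 255.255.255.255 - subnet mask
255 - 255 = 0
255 - 248 = 7
255 - 0 = 255
255 - 0 = 255
Wildcard: 0.7.255.255


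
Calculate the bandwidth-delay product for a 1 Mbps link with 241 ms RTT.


BDP = bandwidth * RTT
= 1 Mbps * 241 ms
= 1 * 1e6 * 241 / 1000 bits
= 241000 bits
= 30125 bytes
= 29.4189 KB
BDP = 241000 bits (30125 bytes)


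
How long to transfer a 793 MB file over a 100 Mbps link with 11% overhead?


Effective throughput = 100 * (1 - 11/100) = 89 Mbps
File size in Mb = 793 * 8 = 6344 Mb
Time = 6344 / 89
Time = 71.2809 seconds


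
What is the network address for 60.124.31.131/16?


IP:   00111100.01111100.00011111.10000011
Mask: 11111111.11111111.00000000.00000000
AND operation:
Net:  00111100.01111100.00000000.00000000
Network: 60.124.0.0/16


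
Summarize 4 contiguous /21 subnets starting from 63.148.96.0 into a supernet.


Original prefix: /21
Number of subnets: 4 = 2^2
New prefix = 21 - 2 = 19
Supernet: 63.148.96.0/19


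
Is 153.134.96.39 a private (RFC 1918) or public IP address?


RFC 1918 private ranges:
  10.0.0.0/8 (10.0.0.0 - 10.255.255.255)
  172.16.0.0/12 (172.16.0.0 - 172.31.255.255)
  192.168.0.0/16 (192.168.0.0 - 192.168.255.255)
Public (not in any RFC 1918 range)


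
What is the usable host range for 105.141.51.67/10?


Network: 105.128.0.0
Broadcast: 105.191.255.255
First usable = network + 1
Last usable = broadcast - 1
Range: 105.128.0.1 to 105.191.255.254


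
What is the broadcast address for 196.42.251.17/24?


Network: 196.42.251.0/24
Host bits = 8
Set all host bits to 1:
Broadcast: 196.42.251.255


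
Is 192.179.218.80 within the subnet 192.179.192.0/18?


Subnet network: 192.179.192.0
Test IP AND mask: 192.179.192.0
Yes, 192.179.218.80 is in 192.179.192.0/18


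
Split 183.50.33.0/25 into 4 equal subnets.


New prefix = 25 + 2 = 27
Each subnet has 32 addresses
  183.50.33.0/27
  183.50.33.32/27
  183.50.33.64/27
  183.50.33.96/27
Subnets: 183.50.33.0/27, 183.50.33.32/27, 183.50.33.64/27, 183.50.33.96/27


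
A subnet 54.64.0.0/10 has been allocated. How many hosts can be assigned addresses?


Host bits = 32 - 10 = 22
Total addresses = 2^22 = 4194304
Usable = total - 2 (network and broadcast)
Usable hosts: 4194302


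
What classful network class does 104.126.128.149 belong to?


First octet: 104
Binary: 01101000
0xxxxxxx -> Class A (1-126)
Class A, default mask 255.0.0.0 (/8)


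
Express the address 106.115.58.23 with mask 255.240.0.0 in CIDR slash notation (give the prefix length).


Binary: 11111111.11110000.00000000.00000000
Count leading 1s
Prefix: /12


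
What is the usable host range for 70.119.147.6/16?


Network: 70.119.0.0
Broadcast: 70.119.255.255
First usable = network + 1
Last usable = broadcast - 1
Range: 70.119.0.1 to 70.119.255.254


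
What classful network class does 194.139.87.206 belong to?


First octet: 194
Binary: 11000010
110xxxxx -> Class C (192-223)
Class C, default mask 255.255.255.0 (/24)


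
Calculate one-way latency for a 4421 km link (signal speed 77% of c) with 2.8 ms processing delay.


Speed = 0.77 * 3e5 km/s = 231000 km/s
Propagation delay = 4421 / 231000 = 0.0191 s = 19.1385 ms
Processing delay = 2.8 ms
Total one-way latency = 21.9385 ms


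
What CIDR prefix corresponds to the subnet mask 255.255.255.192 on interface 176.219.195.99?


Binary: 11111111.11111111.11111111.11000000
Count leading 1s
Prefix: /26


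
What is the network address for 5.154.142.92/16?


IP:   00000101.10011010.10001110.01011100
Mask: 11111111.11111111.00000000.00000000
AND operation:
Net:  00000101.10011010.00000000.00000000
Network: 5.154.0.0/16


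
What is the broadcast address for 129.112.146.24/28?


Network: 129.112.146.16/28
Host bits = 4
Set all host bits to 1:
Broadcast: 129.112.146.31


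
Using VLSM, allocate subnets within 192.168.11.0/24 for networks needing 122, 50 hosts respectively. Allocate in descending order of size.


122 hosts -> /25 (126 usable): 192.168.11.0/25
50 hosts -> /26 (62 usable): 192.168.11.128/26
Allocation: 192.168.11.0/25 (122 hosts, 126 usable); 192.168.11.128/26 (50 hosts, 62 usable)


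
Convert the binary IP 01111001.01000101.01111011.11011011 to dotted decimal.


01111001 = 121
01000101 = 69
01111011 = 123
11011011 = 219
IP: 121.69.123.219


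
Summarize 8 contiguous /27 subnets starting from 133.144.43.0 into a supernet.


Original prefix: /27
Number of subnets: 8 = 2^3
New prefix = 27 - 3 = 24
Supernet: 133.144.43.0/24


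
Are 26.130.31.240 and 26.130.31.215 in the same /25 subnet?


Mask: 255.255.255.128
26.130.31.240 AND mask = 26.130.31.128
26.130.31.215 AND mask = 26.130.31.128
Yes, same subnet (26.130.31.128)


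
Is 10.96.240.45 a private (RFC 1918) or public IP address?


RFC 1918 private ranges:
  10.0.0.0/8 (10.0.0.0 - 10.255.255.255)
  172.16.0.0/12 (172.16.0.0 - 172.31.255.255)
  192.168.0.0/16 (192.168.0.0 - 192.168.255.255)
Private (in 10.0.0.0/8)
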